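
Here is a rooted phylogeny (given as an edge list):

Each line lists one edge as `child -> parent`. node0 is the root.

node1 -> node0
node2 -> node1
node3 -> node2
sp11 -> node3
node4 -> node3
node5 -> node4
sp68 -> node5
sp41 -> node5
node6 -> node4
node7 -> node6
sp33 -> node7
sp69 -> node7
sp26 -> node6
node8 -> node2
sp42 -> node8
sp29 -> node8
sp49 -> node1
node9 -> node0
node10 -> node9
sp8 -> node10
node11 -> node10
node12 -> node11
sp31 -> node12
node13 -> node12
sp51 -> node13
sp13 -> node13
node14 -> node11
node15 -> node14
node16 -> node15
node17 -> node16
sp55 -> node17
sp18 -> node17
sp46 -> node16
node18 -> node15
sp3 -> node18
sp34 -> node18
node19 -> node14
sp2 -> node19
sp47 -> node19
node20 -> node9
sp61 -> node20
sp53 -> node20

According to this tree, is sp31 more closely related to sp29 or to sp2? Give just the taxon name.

sp2

The MRCA of sp31 and sp2 subtends ((sp31,(sp51,sp13)),((((sp55,sp18),sp46),(sp3,sp34)),(sp2,sp47))) (10 taxa).
The MRCA of sp31 and sp29 is the root, subtending the entire tree (22 taxa).
The first is nested inside the second, so sp31 shares a more recent common ancestor with sp2.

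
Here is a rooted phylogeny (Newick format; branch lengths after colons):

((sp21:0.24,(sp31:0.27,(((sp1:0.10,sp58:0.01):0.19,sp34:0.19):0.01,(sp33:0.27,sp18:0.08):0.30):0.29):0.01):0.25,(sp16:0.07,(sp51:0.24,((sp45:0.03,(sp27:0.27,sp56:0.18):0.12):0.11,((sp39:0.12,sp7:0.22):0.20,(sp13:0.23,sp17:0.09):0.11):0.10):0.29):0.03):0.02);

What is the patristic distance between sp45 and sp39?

0.56

The path runs sp45 → … → MRCA → … → sp39; the MRCA is the node subtending ((sp45,(sp27,sp56)),((sp39,sp7),(sp13,sp17))).
Branch lengths along that path: 0.03 + 0.11 + 0.10 + 0.20 + 0.12 = 0.56.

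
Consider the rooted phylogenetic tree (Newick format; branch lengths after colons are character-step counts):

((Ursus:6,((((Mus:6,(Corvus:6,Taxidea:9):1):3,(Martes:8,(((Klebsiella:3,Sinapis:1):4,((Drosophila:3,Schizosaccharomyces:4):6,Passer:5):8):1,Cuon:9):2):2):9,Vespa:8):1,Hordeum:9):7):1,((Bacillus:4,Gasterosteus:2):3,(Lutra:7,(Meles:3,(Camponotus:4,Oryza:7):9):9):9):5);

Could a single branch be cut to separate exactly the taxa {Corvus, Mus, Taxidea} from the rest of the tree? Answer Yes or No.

The most recent common ancestor of these taxa subtends (Mus,(Corvus,Taxidea)).
That clade has exactly 3 tips — every listed taxon and nothing else — so the group is monophyletic.

Yes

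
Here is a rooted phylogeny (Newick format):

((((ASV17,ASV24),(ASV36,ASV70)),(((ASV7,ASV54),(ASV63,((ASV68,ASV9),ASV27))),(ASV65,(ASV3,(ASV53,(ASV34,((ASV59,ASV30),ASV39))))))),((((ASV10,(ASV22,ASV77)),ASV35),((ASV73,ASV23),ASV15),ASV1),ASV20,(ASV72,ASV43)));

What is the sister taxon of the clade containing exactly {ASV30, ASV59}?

ASV39

The clade containing exactly {ASV30, ASV59} attaches to the tree at the node subtending ((ASV59,ASV30),ASV39).
The other lineage descending from that same node — the sister group — is the single tip ASV39.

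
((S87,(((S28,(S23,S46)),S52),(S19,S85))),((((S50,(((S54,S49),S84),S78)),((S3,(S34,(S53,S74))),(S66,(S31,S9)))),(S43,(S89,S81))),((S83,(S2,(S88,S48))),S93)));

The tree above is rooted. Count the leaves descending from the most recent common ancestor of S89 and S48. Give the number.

20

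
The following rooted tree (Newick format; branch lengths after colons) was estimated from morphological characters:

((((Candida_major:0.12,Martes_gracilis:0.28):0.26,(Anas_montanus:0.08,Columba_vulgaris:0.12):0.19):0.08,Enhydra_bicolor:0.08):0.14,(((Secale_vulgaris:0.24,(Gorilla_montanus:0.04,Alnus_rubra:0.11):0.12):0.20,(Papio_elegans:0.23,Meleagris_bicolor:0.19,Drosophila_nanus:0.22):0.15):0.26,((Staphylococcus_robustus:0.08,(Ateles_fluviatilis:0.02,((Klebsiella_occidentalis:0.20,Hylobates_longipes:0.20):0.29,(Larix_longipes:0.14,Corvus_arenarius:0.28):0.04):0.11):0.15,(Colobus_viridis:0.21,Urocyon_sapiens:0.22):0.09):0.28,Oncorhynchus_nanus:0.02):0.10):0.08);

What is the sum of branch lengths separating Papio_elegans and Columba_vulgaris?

The path runs Papio_elegans → … → MRCA → … → Columba_vulgaris; the MRCA is the root of the tree.
Branch lengths along that path: 0.23 + 0.15 + 0.26 + 0.08 + 0.14 + 0.08 + 0.19 + 0.12 = 1.25.

1.25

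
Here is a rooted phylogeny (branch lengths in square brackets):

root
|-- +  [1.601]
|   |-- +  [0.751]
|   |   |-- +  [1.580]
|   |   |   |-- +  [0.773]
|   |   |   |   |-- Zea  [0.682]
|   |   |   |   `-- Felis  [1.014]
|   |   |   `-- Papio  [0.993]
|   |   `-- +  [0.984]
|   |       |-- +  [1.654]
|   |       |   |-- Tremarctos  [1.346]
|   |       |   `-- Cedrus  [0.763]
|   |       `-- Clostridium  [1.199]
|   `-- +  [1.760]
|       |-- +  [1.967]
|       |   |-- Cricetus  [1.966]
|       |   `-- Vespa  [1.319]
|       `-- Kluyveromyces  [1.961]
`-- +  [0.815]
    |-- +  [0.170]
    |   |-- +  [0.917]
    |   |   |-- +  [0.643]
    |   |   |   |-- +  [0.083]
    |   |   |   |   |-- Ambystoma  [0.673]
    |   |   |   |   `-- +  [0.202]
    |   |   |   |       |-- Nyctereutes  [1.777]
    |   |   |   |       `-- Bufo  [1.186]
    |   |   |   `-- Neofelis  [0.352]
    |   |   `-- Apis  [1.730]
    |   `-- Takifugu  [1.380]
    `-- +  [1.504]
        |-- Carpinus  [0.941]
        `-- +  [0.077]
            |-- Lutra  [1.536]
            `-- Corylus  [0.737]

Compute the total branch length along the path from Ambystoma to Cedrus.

9.054

The path runs Ambystoma → … → MRCA → … → Cedrus; the MRCA is the root of the tree.
Branch lengths along that path: 0.673 + 0.083 + 0.643 + 0.917 + 0.170 + 0.815 + 1.601 + 0.751 + 0.984 + 1.654 + 0.763 = 9.054.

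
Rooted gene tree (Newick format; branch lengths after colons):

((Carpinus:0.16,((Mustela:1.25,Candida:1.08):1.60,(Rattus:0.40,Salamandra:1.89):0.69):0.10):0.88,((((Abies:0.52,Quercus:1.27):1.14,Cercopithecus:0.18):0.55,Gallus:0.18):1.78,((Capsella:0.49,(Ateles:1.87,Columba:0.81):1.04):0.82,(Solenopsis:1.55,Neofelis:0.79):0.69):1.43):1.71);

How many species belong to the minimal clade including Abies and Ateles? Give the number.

The MRCA of Abies and Ateles is the node subtending ((((Abies,Quercus),Cercopithecus),Gallus),((Capsella,(Ateles,Columba)),(Solenopsis,Neofelis))).
That clade contains 9 terminal taxa: Abies, Ateles, Capsella, Cercopithecus, Columba, Gallus, Neofelis, Quercus, Solenopsis.

9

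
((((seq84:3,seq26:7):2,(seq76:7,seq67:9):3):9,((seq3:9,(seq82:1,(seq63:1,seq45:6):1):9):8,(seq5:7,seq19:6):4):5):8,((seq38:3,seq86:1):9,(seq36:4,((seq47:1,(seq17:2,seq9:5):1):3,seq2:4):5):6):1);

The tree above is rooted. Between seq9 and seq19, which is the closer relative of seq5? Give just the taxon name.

seq19

The MRCA of seq5 and seq19 subtends (seq5,seq19) (2 taxa).
The MRCA of seq5 and seq9 is the root, subtending the entire tree (17 taxa).
The first is nested inside the second, so seq5 shares a more recent common ancestor with seq19.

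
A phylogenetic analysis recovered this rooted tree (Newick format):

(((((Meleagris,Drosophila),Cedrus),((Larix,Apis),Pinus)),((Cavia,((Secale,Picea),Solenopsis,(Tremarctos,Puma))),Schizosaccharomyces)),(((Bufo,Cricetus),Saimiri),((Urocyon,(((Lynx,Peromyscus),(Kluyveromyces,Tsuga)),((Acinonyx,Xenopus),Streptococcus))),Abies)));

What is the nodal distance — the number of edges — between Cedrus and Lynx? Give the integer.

The MRCA of Cedrus and Lynx is the root of the tree.
From Cedrus up to that node: 4 branches. From Lynx up to the same node: 7 branches. Total: 4 + 7 = 11.

11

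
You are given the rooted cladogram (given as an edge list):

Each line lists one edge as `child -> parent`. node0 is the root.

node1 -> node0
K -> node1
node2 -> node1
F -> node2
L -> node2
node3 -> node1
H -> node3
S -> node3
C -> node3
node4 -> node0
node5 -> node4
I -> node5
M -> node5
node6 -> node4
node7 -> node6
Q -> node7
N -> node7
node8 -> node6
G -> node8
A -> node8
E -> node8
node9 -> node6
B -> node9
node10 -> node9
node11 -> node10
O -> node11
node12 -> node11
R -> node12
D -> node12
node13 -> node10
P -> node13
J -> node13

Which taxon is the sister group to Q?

Q attaches to the tree at the node subtending (Q,N).
The other lineage descending from that same node — the sister group — is the single tip N.

N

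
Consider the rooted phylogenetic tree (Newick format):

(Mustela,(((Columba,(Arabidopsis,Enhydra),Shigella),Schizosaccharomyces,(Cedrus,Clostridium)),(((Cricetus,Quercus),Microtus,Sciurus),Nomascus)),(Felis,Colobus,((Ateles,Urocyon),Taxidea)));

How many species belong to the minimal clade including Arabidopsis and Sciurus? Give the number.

12

The MRCA of Arabidopsis and Sciurus is the node subtending (((Columba,(Arabidopsis,Enhydra),Shigella),Schizosaccharomyces,(Cedrus,Clostridium)),(((Cricetus,Quercus),Microtus,Sciurus),Nomascus)).
That clade contains 12 terminal taxa: Arabidopsis, Cedrus, Clostridium, Columba, Cricetus, Enhydra, Microtus, Nomascus, Quercus, Schizosaccharomyces, Sciurus, Shigella.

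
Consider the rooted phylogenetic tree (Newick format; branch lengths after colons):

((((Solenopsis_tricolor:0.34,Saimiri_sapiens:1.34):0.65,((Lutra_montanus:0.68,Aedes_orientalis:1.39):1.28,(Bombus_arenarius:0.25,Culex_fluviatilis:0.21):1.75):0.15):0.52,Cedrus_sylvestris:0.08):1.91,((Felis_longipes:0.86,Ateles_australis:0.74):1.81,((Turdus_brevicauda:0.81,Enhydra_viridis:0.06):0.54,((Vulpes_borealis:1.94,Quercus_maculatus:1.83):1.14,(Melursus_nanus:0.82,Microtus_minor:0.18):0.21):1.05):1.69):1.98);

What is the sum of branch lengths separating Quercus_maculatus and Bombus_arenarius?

12.27

The path runs Quercus_maculatus → … → MRCA → … → Bombus_arenarius; the MRCA is the root of the tree.
Branch lengths along that path: 1.83 + 1.14 + 1.05 + 1.69 + 1.98 + 1.91 + 0.52 + 0.15 + 1.75 + 0.25 = 12.27.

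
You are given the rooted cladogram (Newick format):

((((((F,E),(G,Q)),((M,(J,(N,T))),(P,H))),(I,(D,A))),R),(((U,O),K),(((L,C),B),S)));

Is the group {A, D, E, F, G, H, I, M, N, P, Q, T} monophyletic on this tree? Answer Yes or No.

The MRCA of the listed taxa subtends ((((F,E),(G,Q)),((M,(J,(N,T))),(P,H))),(I,(D,A))).
That clade also contains J, which is not in the proposed group, so the group is not monophyletic.

No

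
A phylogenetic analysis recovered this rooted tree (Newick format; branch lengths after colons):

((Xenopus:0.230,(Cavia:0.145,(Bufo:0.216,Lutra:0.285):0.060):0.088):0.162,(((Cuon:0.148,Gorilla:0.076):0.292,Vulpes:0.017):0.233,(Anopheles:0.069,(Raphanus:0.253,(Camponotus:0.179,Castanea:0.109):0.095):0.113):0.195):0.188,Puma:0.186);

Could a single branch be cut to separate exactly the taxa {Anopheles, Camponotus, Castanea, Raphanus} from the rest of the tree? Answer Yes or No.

Yes

The most recent common ancestor of these taxa subtends (Anopheles,(Raphanus,(Camponotus,Castanea))).
That clade has exactly 4 tips — every listed taxon and nothing else — so the group is monophyletic.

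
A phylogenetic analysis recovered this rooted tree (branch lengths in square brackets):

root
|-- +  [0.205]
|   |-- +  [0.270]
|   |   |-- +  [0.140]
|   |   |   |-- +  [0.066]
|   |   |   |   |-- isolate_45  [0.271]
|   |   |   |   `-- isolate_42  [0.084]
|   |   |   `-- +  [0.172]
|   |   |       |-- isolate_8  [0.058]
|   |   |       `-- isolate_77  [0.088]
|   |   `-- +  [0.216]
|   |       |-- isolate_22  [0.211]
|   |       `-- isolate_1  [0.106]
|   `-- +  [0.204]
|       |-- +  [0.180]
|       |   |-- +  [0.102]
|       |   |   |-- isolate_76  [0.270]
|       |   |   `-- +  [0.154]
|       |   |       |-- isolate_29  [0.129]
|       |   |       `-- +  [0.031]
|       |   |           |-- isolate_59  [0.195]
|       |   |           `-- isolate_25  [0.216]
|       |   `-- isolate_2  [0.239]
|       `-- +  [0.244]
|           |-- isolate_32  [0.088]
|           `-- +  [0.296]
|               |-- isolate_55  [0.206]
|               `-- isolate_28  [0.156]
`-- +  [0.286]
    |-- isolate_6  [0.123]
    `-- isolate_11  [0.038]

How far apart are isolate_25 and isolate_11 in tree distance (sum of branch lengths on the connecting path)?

The path runs isolate_25 → … → MRCA → … → isolate_11; the MRCA is the root of the tree.
Branch lengths along that path: 0.216 + 0.031 + 0.154 + 0.102 + 0.180 + 0.204 + 0.205 + 0.286 + 0.038 = 1.416.

1.416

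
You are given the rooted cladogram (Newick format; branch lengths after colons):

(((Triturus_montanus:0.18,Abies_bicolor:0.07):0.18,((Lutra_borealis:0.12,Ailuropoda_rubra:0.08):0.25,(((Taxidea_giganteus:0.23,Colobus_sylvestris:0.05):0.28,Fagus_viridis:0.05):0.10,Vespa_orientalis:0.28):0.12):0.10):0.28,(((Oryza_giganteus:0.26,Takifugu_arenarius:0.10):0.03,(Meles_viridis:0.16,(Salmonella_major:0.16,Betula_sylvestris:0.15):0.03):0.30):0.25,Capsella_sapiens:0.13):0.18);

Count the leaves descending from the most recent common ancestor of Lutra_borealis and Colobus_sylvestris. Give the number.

The MRCA of Lutra_borealis and Colobus_sylvestris is the node subtending ((Lutra_borealis,Ailuropoda_rubra),(((Taxidea_giganteus,Colobus_sylvestris),Fagus_viridis),Vespa_orientalis)).
That clade contains 6 terminal taxa: Ailuropoda_rubra, Colobus_sylvestris, Fagus_viridis, Lutra_borealis, Taxidea_giganteus, Vespa_orientalis.

6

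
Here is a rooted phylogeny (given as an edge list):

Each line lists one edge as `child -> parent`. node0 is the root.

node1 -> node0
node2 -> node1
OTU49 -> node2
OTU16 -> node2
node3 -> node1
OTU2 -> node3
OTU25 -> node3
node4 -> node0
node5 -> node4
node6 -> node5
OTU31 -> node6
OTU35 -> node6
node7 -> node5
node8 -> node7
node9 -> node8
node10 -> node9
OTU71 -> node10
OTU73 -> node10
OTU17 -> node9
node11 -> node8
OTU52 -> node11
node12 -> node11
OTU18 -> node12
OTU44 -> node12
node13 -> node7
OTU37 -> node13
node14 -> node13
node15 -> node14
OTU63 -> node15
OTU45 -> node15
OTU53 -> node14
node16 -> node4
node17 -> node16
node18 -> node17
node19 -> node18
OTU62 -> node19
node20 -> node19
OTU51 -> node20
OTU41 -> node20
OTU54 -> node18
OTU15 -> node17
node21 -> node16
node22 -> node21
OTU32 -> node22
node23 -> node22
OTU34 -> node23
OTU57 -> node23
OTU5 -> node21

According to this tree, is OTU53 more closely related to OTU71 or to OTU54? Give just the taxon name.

The MRCA of OTU53 and OTU71 subtends ((((OTU71,OTU73),OTU17),(OTU52,(OTU18,OTU44))),(OTU37,((OTU63,OTU45),OTU53))) (10 taxa).
The MRCA of OTU53 and OTU54 subtends (((OTU31,OTU35),((((OTU71,OTU73),OTU17),(OTU52,(OTU18,OTU44))),(OTU37,((OTU63,OTU45),OTU53)))),((((OTU62,(OTU51,OTU41)),OTU54),OTU15),((OTU32,(OTU34,OTU57)),OTU5))) (21 taxa).
The first is nested inside the second, so OTU53 shares a more recent common ancestor with OTU71.

OTU71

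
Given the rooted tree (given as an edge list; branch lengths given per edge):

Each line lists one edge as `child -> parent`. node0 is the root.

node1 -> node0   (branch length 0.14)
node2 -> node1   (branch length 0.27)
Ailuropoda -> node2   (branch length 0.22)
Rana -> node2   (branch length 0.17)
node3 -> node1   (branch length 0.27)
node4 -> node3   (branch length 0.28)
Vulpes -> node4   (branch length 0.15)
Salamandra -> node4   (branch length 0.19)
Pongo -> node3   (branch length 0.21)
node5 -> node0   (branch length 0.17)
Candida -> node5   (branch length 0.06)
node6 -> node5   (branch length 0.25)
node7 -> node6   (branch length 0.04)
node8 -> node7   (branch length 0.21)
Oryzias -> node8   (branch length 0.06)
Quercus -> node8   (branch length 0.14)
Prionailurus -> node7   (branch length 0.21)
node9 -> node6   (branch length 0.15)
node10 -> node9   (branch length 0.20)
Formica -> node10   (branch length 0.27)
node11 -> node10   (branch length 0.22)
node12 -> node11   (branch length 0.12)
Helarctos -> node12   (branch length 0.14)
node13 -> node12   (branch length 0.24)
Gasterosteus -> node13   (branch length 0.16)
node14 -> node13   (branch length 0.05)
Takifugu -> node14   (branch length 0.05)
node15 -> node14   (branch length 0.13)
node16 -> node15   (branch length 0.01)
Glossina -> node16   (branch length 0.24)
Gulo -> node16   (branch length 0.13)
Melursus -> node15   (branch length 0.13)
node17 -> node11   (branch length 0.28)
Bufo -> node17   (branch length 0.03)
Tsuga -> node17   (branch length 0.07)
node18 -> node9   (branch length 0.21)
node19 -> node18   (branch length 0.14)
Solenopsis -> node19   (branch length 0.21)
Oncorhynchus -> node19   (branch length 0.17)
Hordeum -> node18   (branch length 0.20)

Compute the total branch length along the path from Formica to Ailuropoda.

The path runs Formica → … → MRCA → … → Ailuropoda; the MRCA is the root of the tree.
Branch lengths along that path: 0.27 + 0.20 + 0.15 + 0.25 + 0.17 + 0.14 + 0.27 + 0.22 = 1.67.

1.67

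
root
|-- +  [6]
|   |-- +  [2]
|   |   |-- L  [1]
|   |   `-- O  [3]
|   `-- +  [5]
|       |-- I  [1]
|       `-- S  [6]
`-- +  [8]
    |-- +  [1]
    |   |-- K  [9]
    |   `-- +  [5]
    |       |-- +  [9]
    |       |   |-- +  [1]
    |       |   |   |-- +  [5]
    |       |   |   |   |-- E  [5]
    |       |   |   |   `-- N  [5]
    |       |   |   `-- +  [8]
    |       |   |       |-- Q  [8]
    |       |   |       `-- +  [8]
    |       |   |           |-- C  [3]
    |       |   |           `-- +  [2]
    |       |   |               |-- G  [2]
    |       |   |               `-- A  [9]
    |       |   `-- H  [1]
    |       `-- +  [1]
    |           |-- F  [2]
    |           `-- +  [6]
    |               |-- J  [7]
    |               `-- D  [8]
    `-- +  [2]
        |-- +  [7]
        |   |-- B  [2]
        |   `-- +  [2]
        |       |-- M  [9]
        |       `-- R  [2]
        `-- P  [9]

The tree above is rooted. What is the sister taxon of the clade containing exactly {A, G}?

The clade containing exactly {A, G} attaches to the tree at the node subtending (C,(G,A)).
The other lineage descending from that same node — the sister group — is the single tip C.

C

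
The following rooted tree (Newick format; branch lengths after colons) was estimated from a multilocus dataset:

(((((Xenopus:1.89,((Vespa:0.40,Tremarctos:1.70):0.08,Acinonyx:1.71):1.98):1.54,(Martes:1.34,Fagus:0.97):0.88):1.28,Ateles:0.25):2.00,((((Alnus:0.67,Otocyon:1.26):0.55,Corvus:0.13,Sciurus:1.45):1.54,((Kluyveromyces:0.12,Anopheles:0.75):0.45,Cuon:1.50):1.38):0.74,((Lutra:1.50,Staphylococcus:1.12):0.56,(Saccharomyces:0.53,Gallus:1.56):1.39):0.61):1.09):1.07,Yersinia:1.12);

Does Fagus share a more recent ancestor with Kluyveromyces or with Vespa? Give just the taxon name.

The MRCA of Fagus and Vespa subtends ((Xenopus,((Vespa,Tremarctos),Acinonyx)),(Martes,Fagus)) (6 taxa).
The MRCA of Fagus and Kluyveromyces subtends ((((Xenopus,((Vespa,Tremarctos),Acinonyx)),(Martes,Fagus)),Ateles),((((Alnus,Otocyon),Corvus,Sciurus),((Kluyveromyces,Anopheles),Cuon)),((Lutra,Staphylococcus),(Saccharomyces,Gallus)))) (18 taxa).
The first is nested inside the second, so Fagus shares a more recent common ancestor with Vespa.

Vespa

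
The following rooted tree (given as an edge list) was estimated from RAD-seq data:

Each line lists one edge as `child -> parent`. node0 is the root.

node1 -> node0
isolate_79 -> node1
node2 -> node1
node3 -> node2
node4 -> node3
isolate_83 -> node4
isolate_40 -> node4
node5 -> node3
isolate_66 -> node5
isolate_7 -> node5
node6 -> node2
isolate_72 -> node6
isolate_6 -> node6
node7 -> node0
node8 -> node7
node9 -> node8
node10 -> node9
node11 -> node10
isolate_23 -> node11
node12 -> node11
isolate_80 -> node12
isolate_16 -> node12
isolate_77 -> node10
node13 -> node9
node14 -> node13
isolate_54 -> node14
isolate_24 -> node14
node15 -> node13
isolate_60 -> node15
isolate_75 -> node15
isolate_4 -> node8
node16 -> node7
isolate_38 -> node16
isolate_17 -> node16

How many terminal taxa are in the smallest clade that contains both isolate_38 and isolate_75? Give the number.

11

The MRCA of isolate_38 and isolate_75 is the node subtending (((((isolate_23,(isolate_80,isolate_16)),isolate_77),((isolate_54,isolate_24),(isolate_60,isolate_75))),isolate_4),(isolate_38,isolate_17)).
That clade contains 11 terminal taxa: isolate_16, isolate_17, isolate_23, isolate_24, isolate_38, isolate_4, isolate_54, isolate_60, isolate_75, isolate_77, isolate_80.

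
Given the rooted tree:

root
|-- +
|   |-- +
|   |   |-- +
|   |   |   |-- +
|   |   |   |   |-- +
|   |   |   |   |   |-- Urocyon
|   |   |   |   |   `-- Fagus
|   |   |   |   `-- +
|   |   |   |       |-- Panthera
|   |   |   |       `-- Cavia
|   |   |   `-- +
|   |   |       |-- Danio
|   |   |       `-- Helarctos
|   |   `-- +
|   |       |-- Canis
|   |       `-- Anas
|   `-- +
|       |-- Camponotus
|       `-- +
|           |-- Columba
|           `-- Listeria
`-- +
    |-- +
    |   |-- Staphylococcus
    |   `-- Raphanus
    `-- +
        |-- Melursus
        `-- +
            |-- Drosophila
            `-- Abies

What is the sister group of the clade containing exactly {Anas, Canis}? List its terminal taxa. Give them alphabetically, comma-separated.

Cavia, Danio, Fagus, Helarctos, Panthera, Urocyon

The clade containing exactly {Anas, Canis} attaches to the tree at the node subtending ((((Urocyon,Fagus),(Panthera,Cavia)),(Danio,Helarctos)),(Canis,Anas)).
The other lineage descending from that same node — the sister group — is (((Urocyon,Fagus),(Panthera,Cavia)),(Danio,Helarctos)); its 6 tips in alphabetical order are the answer.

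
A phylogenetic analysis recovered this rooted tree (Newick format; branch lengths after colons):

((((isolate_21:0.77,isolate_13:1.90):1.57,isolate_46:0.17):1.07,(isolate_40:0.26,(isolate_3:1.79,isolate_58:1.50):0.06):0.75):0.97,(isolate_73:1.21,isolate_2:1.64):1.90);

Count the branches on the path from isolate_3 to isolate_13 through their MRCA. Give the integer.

The MRCA of isolate_3 and isolate_13 is the node subtending (((isolate_21,isolate_13),isolate_46),(isolate_40,(isolate_3,isolate_58))).
From isolate_3 up to that node: 3 branches. From isolate_13 up to the same node: 3 branches. Total: 3 + 3 = 6.

6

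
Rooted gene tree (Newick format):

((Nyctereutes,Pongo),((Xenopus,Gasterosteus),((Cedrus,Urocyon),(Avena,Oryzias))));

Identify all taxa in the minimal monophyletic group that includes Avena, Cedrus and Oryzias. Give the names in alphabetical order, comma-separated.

Avena, Cedrus, Oryzias, Urocyon

Tracing Avena: it sits inside (Avena,Oryzias).
Tracing Cedrus: it sits inside (Cedrus,Urocyon).
Tracing Oryzias: it sits inside (Avena,Oryzias).
The smallest clade enclosing all 3 is ((Cedrus,Urocyon),(Avena,Oryzias)); the answer is its 4 terminal taxa in alphabetical order.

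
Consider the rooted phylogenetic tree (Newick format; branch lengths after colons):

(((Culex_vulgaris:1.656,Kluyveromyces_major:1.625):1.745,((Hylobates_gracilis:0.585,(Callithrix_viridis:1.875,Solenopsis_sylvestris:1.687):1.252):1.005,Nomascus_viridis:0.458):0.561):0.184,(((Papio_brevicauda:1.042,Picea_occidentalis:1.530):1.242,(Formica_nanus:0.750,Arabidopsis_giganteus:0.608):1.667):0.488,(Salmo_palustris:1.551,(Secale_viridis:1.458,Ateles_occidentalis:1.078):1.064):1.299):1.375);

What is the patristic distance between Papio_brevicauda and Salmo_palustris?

5.622

The path runs Papio_brevicauda → … → MRCA → … → Salmo_palustris; the MRCA is the node subtending (((Papio_brevicauda,Picea_occidentalis),(Formica_nanus,Arabidopsis_giganteus)),(Salmo_palustris,(Secale_viridis,Ateles_occidentalis))).
Branch lengths along that path: 1.042 + 1.242 + 0.488 + 1.299 + 1.551 = 5.622.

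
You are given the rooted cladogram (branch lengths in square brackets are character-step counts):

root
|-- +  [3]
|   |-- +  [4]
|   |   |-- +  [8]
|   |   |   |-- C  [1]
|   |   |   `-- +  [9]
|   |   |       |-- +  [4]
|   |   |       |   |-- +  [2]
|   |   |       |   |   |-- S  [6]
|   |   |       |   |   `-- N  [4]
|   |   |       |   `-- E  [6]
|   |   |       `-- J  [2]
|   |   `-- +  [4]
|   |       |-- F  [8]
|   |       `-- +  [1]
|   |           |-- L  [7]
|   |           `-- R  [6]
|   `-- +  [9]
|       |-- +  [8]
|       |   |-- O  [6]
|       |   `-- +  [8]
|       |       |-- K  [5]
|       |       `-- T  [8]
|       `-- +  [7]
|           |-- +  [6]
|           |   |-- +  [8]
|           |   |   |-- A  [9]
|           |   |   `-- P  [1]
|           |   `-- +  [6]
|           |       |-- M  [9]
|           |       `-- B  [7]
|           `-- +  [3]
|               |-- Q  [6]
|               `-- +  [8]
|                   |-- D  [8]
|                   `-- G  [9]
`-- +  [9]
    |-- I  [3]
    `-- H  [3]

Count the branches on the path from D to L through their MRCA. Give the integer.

9

The MRCA of D and L is the node subtending (((C,(((S,N),E),J)),(F,(L,R))),((O,(K,T)),(((A,P),(M,B)),(Q,(D,G))))).
From D up to that node: 5 branches. From L up to the same node: 4 branches. Total: 5 + 4 = 9.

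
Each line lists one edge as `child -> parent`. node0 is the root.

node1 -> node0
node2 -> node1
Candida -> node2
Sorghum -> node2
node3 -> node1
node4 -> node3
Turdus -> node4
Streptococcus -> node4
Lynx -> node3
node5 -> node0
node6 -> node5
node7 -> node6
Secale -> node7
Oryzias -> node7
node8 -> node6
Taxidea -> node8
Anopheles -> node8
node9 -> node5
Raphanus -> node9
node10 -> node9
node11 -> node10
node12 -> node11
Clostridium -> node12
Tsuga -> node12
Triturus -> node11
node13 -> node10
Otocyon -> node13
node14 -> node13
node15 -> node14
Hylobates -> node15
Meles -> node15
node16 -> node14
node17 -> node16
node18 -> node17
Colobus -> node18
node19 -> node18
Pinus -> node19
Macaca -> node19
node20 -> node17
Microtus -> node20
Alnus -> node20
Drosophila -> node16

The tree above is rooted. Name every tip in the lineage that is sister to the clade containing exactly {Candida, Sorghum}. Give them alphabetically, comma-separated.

The clade containing exactly {Candida, Sorghum} attaches to the tree at the node subtending ((Candida,Sorghum),((Turdus,Streptococcus),Lynx)).
The other lineage descending from that same node — the sister group — is ((Turdus,Streptococcus),Lynx); its 3 tips in alphabetical order are the answer.

Lynx, Streptococcus, Turdus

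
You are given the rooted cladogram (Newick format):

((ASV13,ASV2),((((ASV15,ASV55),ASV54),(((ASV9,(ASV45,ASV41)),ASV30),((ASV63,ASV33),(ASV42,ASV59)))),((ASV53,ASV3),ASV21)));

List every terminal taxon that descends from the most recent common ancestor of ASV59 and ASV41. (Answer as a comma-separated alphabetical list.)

ASV30, ASV33, ASV41, ASV42, ASV45, ASV59, ASV63, ASV9

Tracing ASV59: it sits inside (ASV42,ASV59).
Tracing ASV41: it sits inside (ASV45,ASV41).
The smallest clade enclosing both is (((ASV9,(ASV45,ASV41)),ASV30),((ASV63,ASV33),(ASV42,ASV59))); the answer is its 8 terminal taxa in alphabetical order.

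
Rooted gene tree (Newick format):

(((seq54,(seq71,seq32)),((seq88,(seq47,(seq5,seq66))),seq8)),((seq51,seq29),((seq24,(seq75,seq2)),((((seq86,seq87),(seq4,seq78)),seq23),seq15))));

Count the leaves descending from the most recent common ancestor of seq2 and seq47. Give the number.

19

The MRCA of seq2 and seq47 is the root, so the clade is the entire tree.
That clade contains 19 terminal taxa: seq15, seq2, seq23, seq24, seq29, seq32, seq4, seq47, seq5, seq51, seq54, seq66, seq71, seq75, seq78, seq8, seq86, seq87, seq88.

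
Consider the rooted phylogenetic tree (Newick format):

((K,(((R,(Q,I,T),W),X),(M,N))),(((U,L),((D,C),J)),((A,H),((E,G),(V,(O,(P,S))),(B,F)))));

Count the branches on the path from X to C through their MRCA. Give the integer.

9

The MRCA of X and C is the root of the tree.
From X up to that node: 4 branches. From C up to the same node: 5 branches. Total: 4 + 5 = 9.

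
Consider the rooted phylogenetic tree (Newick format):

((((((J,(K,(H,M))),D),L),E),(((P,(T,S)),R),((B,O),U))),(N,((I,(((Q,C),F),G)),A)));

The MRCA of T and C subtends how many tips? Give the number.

21

The MRCA of T and C is the root, so the clade is the entire tree.
That clade contains 21 terminal taxa: A, B, C, D, E, F, G, H, I, J, K, L, M, N, O, P, Q, R, S, T, U.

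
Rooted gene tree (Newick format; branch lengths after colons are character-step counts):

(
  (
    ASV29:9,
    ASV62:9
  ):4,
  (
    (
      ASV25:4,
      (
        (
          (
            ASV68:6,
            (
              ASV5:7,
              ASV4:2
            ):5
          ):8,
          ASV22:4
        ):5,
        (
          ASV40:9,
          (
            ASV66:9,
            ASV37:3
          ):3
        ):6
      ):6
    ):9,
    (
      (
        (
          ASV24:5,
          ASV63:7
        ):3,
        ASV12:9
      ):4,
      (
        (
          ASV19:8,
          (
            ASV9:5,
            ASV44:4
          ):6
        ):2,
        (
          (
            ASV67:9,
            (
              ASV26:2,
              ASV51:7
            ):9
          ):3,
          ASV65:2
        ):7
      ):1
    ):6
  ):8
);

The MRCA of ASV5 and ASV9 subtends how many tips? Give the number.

The MRCA of ASV5 and ASV9 is the node subtending ((ASV25,(((ASV68,(ASV5,ASV4)),ASV22),(ASV40,(ASV66,ASV37)))),(((ASV24,ASV63),ASV12),((ASV19,(ASV9,ASV44)),((ASV67,(ASV26,ASV51)),ASV65)))).
That clade contains 18 terminal taxa: ASV12, ASV19, ASV22, ASV24, ASV25, ASV26, ASV37, ASV4, ASV40, ASV44, ASV5, ASV51, ASV63, ASV65, ASV66, ASV67, ASV68, ASV9.

18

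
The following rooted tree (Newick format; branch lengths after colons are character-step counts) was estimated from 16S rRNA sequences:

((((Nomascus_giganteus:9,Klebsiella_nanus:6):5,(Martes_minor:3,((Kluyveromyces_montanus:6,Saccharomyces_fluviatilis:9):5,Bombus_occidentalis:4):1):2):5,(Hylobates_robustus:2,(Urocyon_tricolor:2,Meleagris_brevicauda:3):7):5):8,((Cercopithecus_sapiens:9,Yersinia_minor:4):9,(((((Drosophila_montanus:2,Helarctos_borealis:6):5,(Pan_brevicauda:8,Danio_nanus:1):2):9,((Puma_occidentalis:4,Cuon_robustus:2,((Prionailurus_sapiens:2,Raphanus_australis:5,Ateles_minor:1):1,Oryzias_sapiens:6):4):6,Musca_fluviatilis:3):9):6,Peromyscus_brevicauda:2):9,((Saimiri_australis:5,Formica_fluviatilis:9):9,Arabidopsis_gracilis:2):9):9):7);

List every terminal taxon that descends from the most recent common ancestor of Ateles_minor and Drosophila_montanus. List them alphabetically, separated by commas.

Tracing Ateles_minor: it sits inside (Prionailurus_sapiens,Raphanus_australis,Ateles_minor).
Tracing Drosophila_montanus: it sits inside (Drosophila_montanus,Helarctos_borealis).
The smallest clade enclosing both is (((Drosophila_montanus,Helarctos_borealis),(Pan_brevicauda,Danio_nanus)),((Puma_occidentalis,Cuon_robustus,((Prionailurus_sapiens,Raphanus_australis,Ateles_minor),Oryzias_sapiens)),Musca_fluviatilis)); the answer is its 11 terminal taxa in alphabetical order.

Ateles_minor, Cuon_robustus, Danio_nanus, Drosophila_montanus, Helarctos_borealis, Musca_fluviatilis, Oryzias_sapiens, Pan_brevicauda, Prionailurus_sapiens, Puma_occidentalis, Raphanus_australis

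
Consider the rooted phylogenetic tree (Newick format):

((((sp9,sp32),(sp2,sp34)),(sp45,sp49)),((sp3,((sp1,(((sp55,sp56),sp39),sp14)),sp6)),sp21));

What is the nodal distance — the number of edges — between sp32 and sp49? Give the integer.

5

The MRCA of sp32 and sp49 is the node subtending (((sp9,sp32),(sp2,sp34)),(sp45,sp49)).
From sp32 up to that node: 3 branches. From sp49 up to the same node: 2 branches. Total: 3 + 2 = 5.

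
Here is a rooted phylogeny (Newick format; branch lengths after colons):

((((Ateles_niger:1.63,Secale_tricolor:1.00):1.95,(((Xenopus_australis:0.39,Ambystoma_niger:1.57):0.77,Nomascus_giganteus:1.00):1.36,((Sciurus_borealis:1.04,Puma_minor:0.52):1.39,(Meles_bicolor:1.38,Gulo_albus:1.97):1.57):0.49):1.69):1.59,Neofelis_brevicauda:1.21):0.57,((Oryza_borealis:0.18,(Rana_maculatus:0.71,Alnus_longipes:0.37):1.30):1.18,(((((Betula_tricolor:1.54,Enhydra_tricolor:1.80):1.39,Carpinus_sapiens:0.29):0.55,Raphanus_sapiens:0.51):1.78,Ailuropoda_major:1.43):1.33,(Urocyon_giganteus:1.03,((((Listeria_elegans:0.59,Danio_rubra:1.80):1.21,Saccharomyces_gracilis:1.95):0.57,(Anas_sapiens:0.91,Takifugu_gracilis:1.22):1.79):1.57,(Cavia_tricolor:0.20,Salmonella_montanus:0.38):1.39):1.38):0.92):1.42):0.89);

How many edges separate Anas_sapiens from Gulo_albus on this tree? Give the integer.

The MRCA of Anas_sapiens and Gulo_albus is the root of the tree.
From Anas_sapiens up to that node: 7 branches. From Gulo_albus up to the same node: 6 branches. Total: 7 + 6 = 13.

13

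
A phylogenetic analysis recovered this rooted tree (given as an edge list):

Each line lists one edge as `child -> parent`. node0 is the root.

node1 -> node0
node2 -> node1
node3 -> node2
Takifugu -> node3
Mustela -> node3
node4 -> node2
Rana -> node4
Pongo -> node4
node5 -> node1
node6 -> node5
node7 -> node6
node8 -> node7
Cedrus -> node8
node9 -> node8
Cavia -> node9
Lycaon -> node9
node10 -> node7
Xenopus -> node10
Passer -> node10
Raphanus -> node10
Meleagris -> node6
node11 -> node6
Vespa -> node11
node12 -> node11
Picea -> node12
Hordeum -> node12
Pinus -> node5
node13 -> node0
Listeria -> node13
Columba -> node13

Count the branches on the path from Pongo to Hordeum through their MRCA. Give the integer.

The MRCA of Pongo and Hordeum is the node subtending (((Takifugu,Mustela),(Rana,Pongo)),((((Cedrus,(Cavia,Lycaon)),(Xenopus,Passer,Raphanus)),Meleagris,(Vespa,(Picea,Hordeum))),Pinus)).
From Pongo up to that node: 3 branches. From Hordeum up to the same node: 5 branches. Total: 3 + 5 = 8.

8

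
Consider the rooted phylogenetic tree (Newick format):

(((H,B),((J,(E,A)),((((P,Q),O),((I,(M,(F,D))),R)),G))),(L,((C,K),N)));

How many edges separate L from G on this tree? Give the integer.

The MRCA of L and G is the root of the tree.
From L up to that node: 2 branches. From G up to the same node: 4 branches. Total: 2 + 4 = 6.

6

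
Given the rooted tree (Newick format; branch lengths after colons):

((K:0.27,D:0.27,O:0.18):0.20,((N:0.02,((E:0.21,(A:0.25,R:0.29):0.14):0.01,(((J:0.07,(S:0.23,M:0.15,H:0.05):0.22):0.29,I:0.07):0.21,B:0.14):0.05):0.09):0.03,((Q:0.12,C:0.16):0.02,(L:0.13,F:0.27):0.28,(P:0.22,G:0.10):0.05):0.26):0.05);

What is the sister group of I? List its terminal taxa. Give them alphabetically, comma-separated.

H, J, M, S

I attaches to the tree at the node subtending ((J,(S,M,H)),I).
The other lineage descending from that same node — the sister group — is (J,(S,M,H)); its 4 tips in alphabetical order are the answer.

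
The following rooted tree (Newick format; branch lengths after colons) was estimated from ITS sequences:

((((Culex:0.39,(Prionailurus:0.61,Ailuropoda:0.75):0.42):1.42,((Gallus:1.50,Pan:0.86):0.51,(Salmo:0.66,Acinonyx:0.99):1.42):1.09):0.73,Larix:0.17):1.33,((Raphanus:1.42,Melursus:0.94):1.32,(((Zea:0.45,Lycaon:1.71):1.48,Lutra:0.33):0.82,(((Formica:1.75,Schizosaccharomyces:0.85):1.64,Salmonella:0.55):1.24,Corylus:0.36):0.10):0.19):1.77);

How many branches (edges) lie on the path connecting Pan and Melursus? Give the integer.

8

The MRCA of Pan and Melursus is the root of the tree.
From Pan up to that node: 5 branches. From Melursus up to the same node: 3 branches. Total: 5 + 3 = 8.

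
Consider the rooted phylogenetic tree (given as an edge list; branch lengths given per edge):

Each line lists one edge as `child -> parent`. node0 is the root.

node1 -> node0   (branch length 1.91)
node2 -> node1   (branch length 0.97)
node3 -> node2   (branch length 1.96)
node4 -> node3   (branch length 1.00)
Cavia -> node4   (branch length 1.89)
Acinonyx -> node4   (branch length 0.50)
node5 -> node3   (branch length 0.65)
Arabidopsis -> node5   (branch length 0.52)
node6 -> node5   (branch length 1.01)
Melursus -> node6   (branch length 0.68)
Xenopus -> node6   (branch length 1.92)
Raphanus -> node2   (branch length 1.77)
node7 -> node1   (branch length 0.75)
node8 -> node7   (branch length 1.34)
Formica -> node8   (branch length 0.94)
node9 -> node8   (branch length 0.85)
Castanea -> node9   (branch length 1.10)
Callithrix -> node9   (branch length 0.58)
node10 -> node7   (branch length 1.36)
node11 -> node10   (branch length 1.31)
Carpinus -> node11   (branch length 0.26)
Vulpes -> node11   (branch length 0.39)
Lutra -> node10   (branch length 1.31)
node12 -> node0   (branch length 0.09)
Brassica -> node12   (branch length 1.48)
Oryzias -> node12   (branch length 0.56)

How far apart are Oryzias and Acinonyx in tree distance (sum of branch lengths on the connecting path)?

6.99

The path runs Oryzias → … → MRCA → … → Acinonyx; the MRCA is the root of the tree.
Branch lengths along that path: 0.56 + 0.09 + 1.91 + 0.97 + 1.96 + 1.00 + 0.50 = 6.99.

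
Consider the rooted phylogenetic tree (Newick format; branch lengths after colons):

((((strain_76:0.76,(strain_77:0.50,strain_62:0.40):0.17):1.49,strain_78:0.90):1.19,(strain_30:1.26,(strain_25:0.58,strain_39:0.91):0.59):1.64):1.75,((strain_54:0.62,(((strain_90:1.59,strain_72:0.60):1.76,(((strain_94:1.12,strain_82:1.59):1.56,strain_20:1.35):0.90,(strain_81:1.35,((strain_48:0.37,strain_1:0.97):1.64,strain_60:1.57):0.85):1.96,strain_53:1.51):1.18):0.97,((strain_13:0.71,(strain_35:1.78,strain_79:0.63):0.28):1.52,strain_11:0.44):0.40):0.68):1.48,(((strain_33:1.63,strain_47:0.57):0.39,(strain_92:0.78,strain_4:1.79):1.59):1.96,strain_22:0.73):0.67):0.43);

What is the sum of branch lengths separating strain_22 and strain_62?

6.83

The path runs strain_22 → … → MRCA → … → strain_62; the MRCA is the root of the tree.
Branch lengths along that path: 0.73 + 0.67 + 0.43 + 1.75 + 1.19 + 1.49 + 0.17 + 0.40 = 6.83.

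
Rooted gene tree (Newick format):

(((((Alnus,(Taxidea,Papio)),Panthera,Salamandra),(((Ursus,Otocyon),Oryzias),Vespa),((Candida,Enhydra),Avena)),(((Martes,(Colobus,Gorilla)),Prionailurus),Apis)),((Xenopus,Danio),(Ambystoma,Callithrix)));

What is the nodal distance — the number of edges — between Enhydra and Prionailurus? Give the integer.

The MRCA of Enhydra and Prionailurus is the node subtending ((((Alnus,(Taxidea,Papio)),Panthera,Salamandra),(((Ursus,Otocyon),Oryzias),Vespa),((Candida,Enhydra),Avena)),(((Martes,(Colobus,Gorilla)),Prionailurus),Apis)).
From Enhydra up to that node: 4 branches. From Prionailurus up to the same node: 3 branches. Total: 4 + 3 = 7.

7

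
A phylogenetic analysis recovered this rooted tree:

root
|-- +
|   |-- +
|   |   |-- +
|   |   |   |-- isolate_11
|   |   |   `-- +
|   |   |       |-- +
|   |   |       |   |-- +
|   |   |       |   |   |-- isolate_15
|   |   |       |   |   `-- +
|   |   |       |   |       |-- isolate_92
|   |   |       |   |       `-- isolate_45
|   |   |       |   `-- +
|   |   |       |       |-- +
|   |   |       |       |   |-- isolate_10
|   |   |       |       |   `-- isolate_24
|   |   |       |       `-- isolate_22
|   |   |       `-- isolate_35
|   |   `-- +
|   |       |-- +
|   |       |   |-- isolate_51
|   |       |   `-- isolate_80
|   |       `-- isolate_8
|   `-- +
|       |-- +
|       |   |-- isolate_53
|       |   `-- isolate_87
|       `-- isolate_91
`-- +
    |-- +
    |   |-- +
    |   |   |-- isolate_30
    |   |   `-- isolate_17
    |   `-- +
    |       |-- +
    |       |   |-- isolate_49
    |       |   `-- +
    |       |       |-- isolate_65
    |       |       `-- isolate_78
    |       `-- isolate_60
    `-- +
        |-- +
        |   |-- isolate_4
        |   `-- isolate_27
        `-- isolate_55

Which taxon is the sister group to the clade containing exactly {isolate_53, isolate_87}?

The clade containing exactly {isolate_53, isolate_87} attaches to the tree at the node subtending ((isolate_53,isolate_87),isolate_91).
The other lineage descending from that same node — the sister group — is the single tip isolate_91.

isolate_91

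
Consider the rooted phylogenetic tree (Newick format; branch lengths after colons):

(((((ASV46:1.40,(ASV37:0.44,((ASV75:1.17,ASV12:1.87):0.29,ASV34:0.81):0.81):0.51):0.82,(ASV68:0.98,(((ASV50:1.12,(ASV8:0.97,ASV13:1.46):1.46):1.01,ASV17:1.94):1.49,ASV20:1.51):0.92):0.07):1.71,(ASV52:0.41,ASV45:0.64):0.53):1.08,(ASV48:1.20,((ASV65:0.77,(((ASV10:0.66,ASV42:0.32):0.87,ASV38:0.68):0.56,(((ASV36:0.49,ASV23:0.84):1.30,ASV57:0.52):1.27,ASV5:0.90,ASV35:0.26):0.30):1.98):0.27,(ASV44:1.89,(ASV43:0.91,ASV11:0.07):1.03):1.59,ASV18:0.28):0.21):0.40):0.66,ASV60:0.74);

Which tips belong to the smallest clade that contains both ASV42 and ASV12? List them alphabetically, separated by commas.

Tracing ASV42: it sits inside (ASV10,ASV42).
Tracing ASV12: it sits inside (ASV75,ASV12).
The smallest clade enclosing both is ((((ASV46,(ASV37,((ASV75,ASV12),ASV34))),(ASV68,(((ASV50,(ASV8,ASV13)),ASV17),ASV20))),(ASV52,ASV45)),(ASV48,((ASV65,(((ASV10,ASV42),ASV38),(((ASV36,ASV23),ASV57),ASV5,ASV35))),(ASV44,(ASV43,ASV11)),ASV18))); the answer is its 27 terminal taxa in alphabetical order.

ASV10, ASV11, ASV12, ASV13, ASV17, ASV18, ASV20, ASV23, ASV34, ASV35, ASV36, ASV37, ASV38, ASV42, ASV43, ASV44, ASV45, ASV46, ASV48, ASV5, ASV50, ASV52, ASV57, ASV65, ASV68, ASV75, ASV8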